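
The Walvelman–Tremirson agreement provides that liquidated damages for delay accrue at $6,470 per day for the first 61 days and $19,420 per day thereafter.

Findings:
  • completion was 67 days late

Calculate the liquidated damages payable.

First 61 days: 61 × $6,470 = $394,670
Remaining days: (67 − 61) × $19,420 = $116,520
Accrued per-day damages: $394,670 + $116,520 = $511,190

$511,190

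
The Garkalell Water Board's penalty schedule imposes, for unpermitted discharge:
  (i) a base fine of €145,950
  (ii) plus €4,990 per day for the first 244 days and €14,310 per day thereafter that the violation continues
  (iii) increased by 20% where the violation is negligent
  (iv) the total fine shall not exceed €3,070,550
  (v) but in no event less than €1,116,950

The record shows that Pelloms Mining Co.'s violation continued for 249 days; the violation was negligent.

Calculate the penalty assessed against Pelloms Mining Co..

First 244 days: 244 × €4,990 = €1,217,560
Remaining days: (249 − 244) × €14,310 = €71,550
Per-day component: €1,217,560 + €71,550 = €1,289,110
Base plus per-day: €145,950 + €1,289,110 = €1,435,060
Enhancement: 20% of €1,435,060 = €287,012
Enhanced fine: €1,435,060 + €287,012 = €1,722,072
Cap at €3,070,550: €1,722,072 is within the cap, no reduction.
Minimum €1,116,950: €1,722,072 meets the minimum, no increase.

€1,722,072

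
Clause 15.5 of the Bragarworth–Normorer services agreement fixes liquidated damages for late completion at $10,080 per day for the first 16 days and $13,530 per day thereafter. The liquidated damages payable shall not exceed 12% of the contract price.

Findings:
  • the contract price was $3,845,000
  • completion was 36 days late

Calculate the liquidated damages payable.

First 16 days: 16 × $10,080 = $161,280
Remaining days: (36 − 16) × $13,530 = $270,600
Accrued per-day damages: $161,280 + $270,600 = $431,880
Cap: 12% of $3,845,000 = $461,400
Cap at $461,400: $431,880 is within the cap, no reduction.

$431,880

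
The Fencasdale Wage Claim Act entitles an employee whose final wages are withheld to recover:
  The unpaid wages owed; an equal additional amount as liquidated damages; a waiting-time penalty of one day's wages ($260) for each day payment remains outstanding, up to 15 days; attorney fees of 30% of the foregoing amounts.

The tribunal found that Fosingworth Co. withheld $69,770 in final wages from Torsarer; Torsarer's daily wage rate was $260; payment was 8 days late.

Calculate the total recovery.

Total award: $184,106

Liquidated damages (equal amount): $69,770
Penalty days: min(8, 15) = 8
Waiting-time penalty: 8 × $260 = $2,080
Subtotal: $69,770 + $69,770 + $2,080 = $141,620
Attorney fees: 30% of $141,620 = $42,486
Total award: $141,620 + $42,486 = $184,106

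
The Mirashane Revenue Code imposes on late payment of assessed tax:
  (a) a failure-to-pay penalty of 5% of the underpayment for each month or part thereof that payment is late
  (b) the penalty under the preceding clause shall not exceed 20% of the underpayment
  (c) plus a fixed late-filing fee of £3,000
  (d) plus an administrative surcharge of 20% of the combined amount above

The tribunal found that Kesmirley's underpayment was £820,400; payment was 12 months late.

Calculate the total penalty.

Accrued rate: 5% × 12 = 60%, capped at 20% → 20%
Failure-to-pay penalty: 20% of £820,400 = £164,080
Penalty before surcharge: £164,080 + £3,000 = £167,080
Administrative surcharge: 20% of £167,080 = £33,416
Total penalty: £167,080 + £33,416 = £200,496

£200,496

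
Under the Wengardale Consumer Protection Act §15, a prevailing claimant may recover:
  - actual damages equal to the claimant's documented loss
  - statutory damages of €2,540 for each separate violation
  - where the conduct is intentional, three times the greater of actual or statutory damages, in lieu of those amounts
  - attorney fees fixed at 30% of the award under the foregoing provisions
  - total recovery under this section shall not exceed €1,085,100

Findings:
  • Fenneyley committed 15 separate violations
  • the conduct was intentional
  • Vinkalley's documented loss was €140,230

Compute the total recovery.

Statutory damages: 15 × €2,540 = €38,100
Greater of actual damages (€140,230) or statutory damages (€38,100): €140,230
Trebled: 3 × €140,230 = €420,690
Attorney fees: 30% of €420,690 = €126,207
Total before cap: €420,690 + €126,207 = €546,897
Cap at €1,085,100: €546,897 is within the cap, no reduction.

Total recovery: €546,897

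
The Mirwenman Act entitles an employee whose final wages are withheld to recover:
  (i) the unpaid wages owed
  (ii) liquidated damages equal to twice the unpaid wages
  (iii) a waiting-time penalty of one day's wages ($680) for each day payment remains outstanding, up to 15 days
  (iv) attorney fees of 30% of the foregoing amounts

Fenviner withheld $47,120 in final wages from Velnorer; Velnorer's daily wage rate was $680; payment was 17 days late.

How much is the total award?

Total award: $197,028

Doubled: 2 × $47,120 = $94,240
Penalty days: min(17, 15) = 15
Waiting-time penalty: 15 × $680 = $10,200
Subtotal: $47,120 + $94,240 + $10,200 = $151,560
Attorney fees: 30% of $151,560 = $45,468
Total award: $151,560 + $45,468 = $197,028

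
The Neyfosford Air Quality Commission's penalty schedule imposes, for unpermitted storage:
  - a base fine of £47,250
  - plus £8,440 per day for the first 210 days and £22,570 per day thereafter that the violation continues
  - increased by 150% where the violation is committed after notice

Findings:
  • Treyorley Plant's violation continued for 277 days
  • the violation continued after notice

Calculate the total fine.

£8,329,600

First 210 days: 210 × £8,440 = £1,772,400
Remaining days: (277 − 210) × £22,570 = £1,512,190
Per-day component: £1,772,400 + £1,512,190 = £3,284,590
Base plus per-day: £47,250 + £3,284,590 = £3,331,840
Enhancement: 150% of £3,331,840 = £4,997,760
Enhanced fine: £3,331,840 + £4,997,760 = £8,329,600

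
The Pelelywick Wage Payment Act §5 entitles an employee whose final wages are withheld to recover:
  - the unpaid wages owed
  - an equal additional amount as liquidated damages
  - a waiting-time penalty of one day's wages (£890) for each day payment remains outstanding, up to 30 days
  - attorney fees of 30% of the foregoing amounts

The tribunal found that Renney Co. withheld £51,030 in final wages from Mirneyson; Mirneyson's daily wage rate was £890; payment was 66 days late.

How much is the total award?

£167,388

Liquidated damages (equal amount): £51,030
Penalty days: min(66, 30) = 30
Waiting-time penalty: 30 × £890 = £26,700
Subtotal: £51,030 + £51,030 + £26,700 = £128,760
Attorney fees: 30% of £128,760 = £38,628
Total award: £128,760 + £38,628 = £167,388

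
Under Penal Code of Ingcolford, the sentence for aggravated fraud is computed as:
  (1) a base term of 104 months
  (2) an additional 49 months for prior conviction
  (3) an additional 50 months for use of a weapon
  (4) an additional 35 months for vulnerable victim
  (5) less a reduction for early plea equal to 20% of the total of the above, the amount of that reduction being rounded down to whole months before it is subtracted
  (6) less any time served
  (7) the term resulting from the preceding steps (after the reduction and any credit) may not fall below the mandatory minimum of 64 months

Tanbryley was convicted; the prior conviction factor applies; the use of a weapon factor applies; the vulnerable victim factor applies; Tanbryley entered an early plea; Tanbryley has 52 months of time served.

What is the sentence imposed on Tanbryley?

Prior conviction enhancement: +49 months
Use of a weapon enhancement: +50 months
Vulnerable victim enhancement: +35 months
Adjusted term: 104 months + 49 months + 50 months + 35 months = 238 months
Early plea reduction: 20% of 238 months = 47 months (rounded down)
After reduction: 238 − 47 = 191 months
Less time served: 191 months − 52 months = 139 months
Minimum 64 months: 139 months meets the minimum, no increase.

139 months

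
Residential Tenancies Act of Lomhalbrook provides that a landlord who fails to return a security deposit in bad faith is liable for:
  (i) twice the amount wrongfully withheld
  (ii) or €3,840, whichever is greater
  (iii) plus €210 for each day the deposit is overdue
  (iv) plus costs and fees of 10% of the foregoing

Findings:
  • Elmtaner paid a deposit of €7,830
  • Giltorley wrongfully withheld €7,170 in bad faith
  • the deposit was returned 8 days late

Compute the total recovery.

€17,622

Doubled: 2 × €7,170 = €14,340
Minimum €3,840: €14,340 meets the minimum, no increase.
Late-return penalty: 8 × €210 = €1,680
Damages plus late penalty: €14,340 + €1,680 = €16,020
Costs and fees: 10% of €16,020 = €1,602
Total recovery: €16,020 + €1,602 = €17,622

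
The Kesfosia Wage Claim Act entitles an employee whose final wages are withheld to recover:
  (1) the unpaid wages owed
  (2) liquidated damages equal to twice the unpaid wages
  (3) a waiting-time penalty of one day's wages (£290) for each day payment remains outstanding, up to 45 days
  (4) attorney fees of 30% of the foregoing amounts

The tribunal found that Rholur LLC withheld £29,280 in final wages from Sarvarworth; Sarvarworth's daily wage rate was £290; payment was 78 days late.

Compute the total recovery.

£131,157

Doubled: 2 × £29,280 = £58,560
Penalty days: min(78, 45) = 45
Waiting-time penalty: 45 × £290 = £13,050
Subtotal: £29,280 + £58,560 + £13,050 = £100,890
Attorney fees: 30% of £100,890 = £30,267
Total award: £100,890 + £30,267 = £131,157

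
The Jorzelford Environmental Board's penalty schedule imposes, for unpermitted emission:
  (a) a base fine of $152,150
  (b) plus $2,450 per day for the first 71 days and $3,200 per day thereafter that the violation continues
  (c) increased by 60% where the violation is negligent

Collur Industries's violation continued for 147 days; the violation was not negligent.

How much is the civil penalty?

$569,300

First 71 days: 71 × $2,450 = $173,950
Remaining days: (147 − 71) × $3,200 = $243,200
Per-day component: $173,950 + $243,200 = $417,150
Base plus per-day: $152,150 + $417,150 = $569,300
The violation was not negligent: no 60% increase.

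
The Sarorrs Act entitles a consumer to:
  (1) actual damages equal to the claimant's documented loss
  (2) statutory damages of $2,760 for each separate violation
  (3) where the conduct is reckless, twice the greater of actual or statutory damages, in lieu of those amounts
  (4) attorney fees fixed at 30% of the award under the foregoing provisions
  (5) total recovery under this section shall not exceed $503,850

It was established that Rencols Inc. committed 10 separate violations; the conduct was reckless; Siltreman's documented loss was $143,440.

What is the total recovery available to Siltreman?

Statutory damages: 10 × $2,760 = $27,600
Greater of actual damages ($143,440) or statutory damages ($27,600): $143,440
Doubled: 2 × $143,440 = $286,880
Attorney fees: 30% of $286,880 = $86,064
Total before cap: $286,880 + $86,064 = $372,944
Cap at $503,850: $372,944 is within the cap, no reduction.

$372,944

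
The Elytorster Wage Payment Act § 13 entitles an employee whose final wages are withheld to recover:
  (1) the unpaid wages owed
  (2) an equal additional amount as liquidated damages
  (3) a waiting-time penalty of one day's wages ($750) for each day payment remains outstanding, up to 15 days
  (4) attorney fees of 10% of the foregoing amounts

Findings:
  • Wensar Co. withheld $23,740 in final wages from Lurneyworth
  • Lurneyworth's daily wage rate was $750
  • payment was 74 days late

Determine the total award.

Total award: $64,603

Liquidated damages (equal amount): $23,740
Penalty days: min(74, 15) = 15
Waiting-time penalty: 15 × $750 = $11,250
Subtotal: $23,740 + $23,740 + $11,250 = $58,730
Attorney fees: 10% of $58,730 = $5,873
Total award: $58,730 + $5,873 = $64,603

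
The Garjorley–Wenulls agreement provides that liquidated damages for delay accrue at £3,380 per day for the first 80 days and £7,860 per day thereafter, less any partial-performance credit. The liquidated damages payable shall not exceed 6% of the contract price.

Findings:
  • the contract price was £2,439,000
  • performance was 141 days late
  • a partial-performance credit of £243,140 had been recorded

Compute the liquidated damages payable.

Liquidated damages: £146,340

First 80 days: 80 × £3,380 = £270,400
Remaining days: (141 − 80) × £7,860 = £479,460
Accrued per-day damages: £270,400 + £479,460 = £749,860
Less partial-performance credit: £749,860 − £243,140 = £506,720
Cap: 6% of £2,439,000 = £146,340
Cap at £146,340: £506,720 exceeds the cap → £146,340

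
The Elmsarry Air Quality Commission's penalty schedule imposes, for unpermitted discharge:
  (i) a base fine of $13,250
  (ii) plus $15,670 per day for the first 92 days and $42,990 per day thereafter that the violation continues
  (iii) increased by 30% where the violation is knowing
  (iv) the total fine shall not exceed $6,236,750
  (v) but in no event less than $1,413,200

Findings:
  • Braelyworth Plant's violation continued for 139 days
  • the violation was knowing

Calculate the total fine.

First 92 days: 92 × $15,670 = $1,441,640
Remaining days: (139 − 92) × $42,990 = $2,020,530
Per-day component: $1,441,640 + $2,020,530 = $3,462,170
Base plus per-day: $13,250 + $3,462,170 = $3,475,420
Enhancement: 30% of $3,475,420 = $1,042,626
Enhanced fine: $3,475,420 + $1,042,626 = $4,518,046
Cap at $6,236,750: $4,518,046 is within the cap, no reduction.
Minimum $1,413,200: $4,518,046 meets the minimum, no increase.

$4,518,046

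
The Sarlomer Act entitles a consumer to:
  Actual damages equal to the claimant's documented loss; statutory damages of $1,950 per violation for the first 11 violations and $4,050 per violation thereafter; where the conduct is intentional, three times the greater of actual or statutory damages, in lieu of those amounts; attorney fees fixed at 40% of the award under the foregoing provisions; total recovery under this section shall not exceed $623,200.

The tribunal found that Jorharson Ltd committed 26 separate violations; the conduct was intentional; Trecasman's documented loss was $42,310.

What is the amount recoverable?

First 11 violations: 11 × $1,950 = $21,450
Remaining violations: (26 − 11) × $4,050 = $60,750
Statutory damages: $21,450 + $60,750 = $82,200
Greater of actual damages ($42,310) or statutory damages ($82,200): $82,200
Trebled: 3 × $82,200 = $246,600
Attorney fees: 40% of $246,600 = $98,640
Total before cap: $246,600 + $98,640 = $345,240
Cap at $623,200: $345,240 is within the cap, no reduction.

Total recovery: $345,240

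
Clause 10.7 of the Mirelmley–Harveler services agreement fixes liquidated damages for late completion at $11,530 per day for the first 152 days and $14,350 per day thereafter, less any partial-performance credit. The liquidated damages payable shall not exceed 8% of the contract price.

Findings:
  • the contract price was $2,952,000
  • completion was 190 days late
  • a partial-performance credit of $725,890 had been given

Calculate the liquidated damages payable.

$236,160

First 152 days: 152 × $11,530 = $1,752,560
Remaining days: (190 − 152) × $14,350 = $545,300
Accrued per-day damages: $1,752,560 + $545,300 = $2,297,860
Less partial-performance credit: $2,297,860 − $725,890 = $1,571,970
Cap: 8% of $2,952,000 = $236,160
Cap at $236,160: $1,571,970 exceeds the cap → $236,160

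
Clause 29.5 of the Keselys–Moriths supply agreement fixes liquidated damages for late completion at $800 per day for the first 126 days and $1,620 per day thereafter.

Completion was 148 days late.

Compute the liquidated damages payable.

$136,440

First 126 days: 126 × $800 = $100,800
Remaining days: (148 − 126) × $1,620 = $35,640
Accrued per-day damages: $100,800 + $35,640 = $136,440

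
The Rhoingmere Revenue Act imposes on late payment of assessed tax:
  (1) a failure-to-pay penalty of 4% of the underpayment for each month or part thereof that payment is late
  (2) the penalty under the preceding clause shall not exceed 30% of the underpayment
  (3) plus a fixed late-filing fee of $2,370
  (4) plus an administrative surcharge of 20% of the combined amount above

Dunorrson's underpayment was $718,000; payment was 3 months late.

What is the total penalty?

$106,236

Accrued rate: 4% × 3 = 12%, capped at 30% → 12%
Failure-to-pay penalty: 12% of $718,000 = $86,160
Penalty before surcharge: $86,160 + $2,370 = $88,530
Administrative surcharge: 20% of $88,530 = $17,706
Total penalty: $88,530 + $17,706 = $106,236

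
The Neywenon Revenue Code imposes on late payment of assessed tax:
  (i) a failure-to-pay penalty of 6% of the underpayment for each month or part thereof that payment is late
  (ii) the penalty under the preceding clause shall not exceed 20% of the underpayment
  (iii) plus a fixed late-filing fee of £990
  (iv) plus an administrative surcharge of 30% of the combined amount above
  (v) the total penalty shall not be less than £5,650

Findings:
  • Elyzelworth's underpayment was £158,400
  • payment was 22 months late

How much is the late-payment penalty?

£42,471

Accrued rate: 6% × 22 = 132%, capped at 20% → 20%
Failure-to-pay penalty: 20% of £158,400 = £31,680
Penalty before surcharge: £31,680 + £990 = £32,670
Administrative surcharge: 30% of £32,670 = £9,801
Total penalty: £32,670 + £9,801 = £42,471
Minimum £5,650: £42,471 meets the minimum, no increase.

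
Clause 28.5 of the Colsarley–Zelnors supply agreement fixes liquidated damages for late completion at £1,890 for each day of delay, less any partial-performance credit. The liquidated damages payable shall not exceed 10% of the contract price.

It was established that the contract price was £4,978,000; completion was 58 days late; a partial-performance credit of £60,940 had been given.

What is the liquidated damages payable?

Per-day damages: 58 × £1,890 = £109,620
Less partial-performance credit: £109,620 − £60,940 = £48,680
Cap: 10% of £4,978,000 = £497,800
Cap at £497,800: £48,680 is within the cap, no reduction.

Liquidated damages: £48,680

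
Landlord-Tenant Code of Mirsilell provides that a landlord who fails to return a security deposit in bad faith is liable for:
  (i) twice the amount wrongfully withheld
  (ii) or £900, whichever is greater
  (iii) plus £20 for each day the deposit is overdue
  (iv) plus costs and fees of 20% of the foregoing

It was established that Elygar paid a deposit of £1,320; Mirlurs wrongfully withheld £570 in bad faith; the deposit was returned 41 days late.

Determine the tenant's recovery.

Doubled: 2 × £570 = £1,140
Minimum £900: £1,140 meets the minimum, no increase.
Late-return penalty: 41 × £20 = £820
Damages plus late penalty: £1,140 + £820 = £1,960
Costs and fees: 20% of £1,960 = £392
Total recovery: £1,960 + £392 = £2,352

£2,352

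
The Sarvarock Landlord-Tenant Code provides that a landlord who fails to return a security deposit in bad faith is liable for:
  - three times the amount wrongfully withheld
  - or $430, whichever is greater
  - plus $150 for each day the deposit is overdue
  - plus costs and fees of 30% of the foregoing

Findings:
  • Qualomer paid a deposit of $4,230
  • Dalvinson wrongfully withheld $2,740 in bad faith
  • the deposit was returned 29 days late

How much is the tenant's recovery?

$16,341

Trebled: 3 × $2,740 = $8,220
Minimum $430: $8,220 meets the minimum, no increase.
Late-return penalty: 29 × $150 = $4,350
Damages plus late penalty: $8,220 + $4,350 = $12,570
Costs and fees: 30% of $12,570 = $3,771
Total recovery: $12,570 + $3,771 = $16,341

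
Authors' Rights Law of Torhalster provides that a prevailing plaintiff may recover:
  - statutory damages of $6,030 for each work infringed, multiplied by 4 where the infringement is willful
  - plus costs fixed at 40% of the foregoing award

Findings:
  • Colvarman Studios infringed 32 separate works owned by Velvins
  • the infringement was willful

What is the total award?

Award: $1,080,576

Statutory damages: 32 × $6,030 = $192,960
Multiplied by 4: 4 × $192,960 = $771,840
Costs: 40% of $771,840 = $308,736
Award plus costs: $771,840 + $308,736 = $1,080,576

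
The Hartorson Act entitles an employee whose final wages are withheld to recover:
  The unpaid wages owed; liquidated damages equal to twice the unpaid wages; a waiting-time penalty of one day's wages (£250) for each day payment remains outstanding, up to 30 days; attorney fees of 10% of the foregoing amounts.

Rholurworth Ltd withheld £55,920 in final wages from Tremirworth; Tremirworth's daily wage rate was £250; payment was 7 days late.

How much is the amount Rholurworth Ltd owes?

Doubled: 2 × £55,920 = £111,840
Penalty days: min(7, 30) = 7
Waiting-time penalty: 7 × £250 = £1,750
Subtotal: £55,920 + £111,840 + £1,750 = £169,510
Attorney fees: 10% of £169,510 = £16,951
Total award: £169,510 + £16,951 = £186,461

£186,461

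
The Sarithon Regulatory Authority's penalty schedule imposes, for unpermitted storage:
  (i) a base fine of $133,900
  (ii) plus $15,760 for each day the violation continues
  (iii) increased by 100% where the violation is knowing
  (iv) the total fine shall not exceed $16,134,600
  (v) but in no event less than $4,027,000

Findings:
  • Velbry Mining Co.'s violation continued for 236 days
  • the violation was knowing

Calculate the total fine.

Per-day component: 236 × $15,760 = $3,719,360
Base plus per-day: $133,900 + $3,719,360 = $3,853,260
Enhancement: 100% of $3,853,260 = $3,853,260
Enhanced fine: $3,853,260 + $3,853,260 = $7,706,520
Cap at $16,134,600: $7,706,520 is within the cap, no reduction.
Minimum $4,027,000: $7,706,520 meets the minimum, no increase.

$7,706,520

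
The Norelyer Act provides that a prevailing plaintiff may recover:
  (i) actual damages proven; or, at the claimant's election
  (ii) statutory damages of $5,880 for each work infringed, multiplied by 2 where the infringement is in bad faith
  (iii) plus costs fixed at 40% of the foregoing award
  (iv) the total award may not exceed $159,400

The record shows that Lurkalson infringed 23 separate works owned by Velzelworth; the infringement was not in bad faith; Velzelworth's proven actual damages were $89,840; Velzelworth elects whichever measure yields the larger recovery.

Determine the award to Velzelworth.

Statutory damages: 23 × $5,880 = $135,240
Infringement not in bad faith: no ×2 enhancement.
Greater of actual damages ($89,840) or statutory damages ($135,240): $135,240
Costs: 40% of $135,240 = $54,096
Award plus costs: $135,240 + $54,096 = $189,336
Cap at $159,400: $189,336 exceeds the cap → $159,400

$159,400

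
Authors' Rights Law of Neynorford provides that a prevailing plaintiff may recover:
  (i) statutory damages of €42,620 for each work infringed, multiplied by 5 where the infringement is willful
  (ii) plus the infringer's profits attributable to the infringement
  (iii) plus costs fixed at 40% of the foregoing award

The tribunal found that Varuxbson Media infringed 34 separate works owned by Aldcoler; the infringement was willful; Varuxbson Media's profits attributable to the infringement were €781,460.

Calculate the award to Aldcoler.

Statutory damages: 34 × €42,620 = €1,449,080
Multiplied by 5: 5 × €1,449,080 = €7,245,400
Combined award: €7,245,400 + €781,460 = €8,026,860
Costs: 40% of €8,026,860 = €3,210,744
Award plus costs: €8,026,860 + €3,210,744 = €11,237,604

€11,237,604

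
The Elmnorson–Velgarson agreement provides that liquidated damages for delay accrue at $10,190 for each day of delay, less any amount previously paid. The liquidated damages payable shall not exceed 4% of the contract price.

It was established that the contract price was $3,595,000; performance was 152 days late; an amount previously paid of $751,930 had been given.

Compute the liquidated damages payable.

$143,800

Per-day damages: 152 × $10,190 = $1,548,880
Less amount previously paid: $1,548,880 − $751,930 = $796,950
Cap: 4% of $3,595,000 = $143,800
Cap at $143,800: $796,950 exceeds the cap → $143,800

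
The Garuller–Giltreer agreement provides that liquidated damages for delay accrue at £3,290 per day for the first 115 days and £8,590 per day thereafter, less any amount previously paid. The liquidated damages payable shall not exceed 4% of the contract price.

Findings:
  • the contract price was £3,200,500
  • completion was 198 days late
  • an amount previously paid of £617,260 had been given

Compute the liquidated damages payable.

First 115 days: 115 × £3,290 = £378,350
Remaining days: (198 − 115) × £8,590 = £712,970
Accrued per-day damages: £378,350 + £712,970 = £1,091,320
Less amount previously paid: £1,091,320 − £617,260 = £474,060
Cap: 4% of £3,200,500 = £128,020
Cap at £128,020: £474,060 exceeds the cap → £128,020

£128,020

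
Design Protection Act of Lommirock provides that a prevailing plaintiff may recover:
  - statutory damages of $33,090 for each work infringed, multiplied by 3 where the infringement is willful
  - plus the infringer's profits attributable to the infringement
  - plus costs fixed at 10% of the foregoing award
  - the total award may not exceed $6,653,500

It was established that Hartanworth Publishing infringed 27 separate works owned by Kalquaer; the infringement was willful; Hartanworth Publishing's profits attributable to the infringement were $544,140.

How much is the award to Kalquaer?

Statutory damages: 27 × $33,090 = $893,430
Trebled: 3 × $893,430 = $2,680,290
Combined award: $2,680,290 + $544,140 = $3,224,430
Costs: 10% of $3,224,430 = $322,443
Award plus costs: $3,224,430 + $322,443 = $3,546,873
Cap at $6,653,500: $3,546,873 is within the cap, no reduction.

$3,546,873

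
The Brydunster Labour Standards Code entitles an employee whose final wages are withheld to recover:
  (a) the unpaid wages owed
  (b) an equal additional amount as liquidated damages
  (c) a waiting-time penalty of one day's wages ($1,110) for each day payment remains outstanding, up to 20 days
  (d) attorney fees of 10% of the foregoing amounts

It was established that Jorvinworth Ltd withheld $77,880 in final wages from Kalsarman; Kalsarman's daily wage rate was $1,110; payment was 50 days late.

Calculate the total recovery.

Total award: $195,756

Liquidated damages (equal amount): $77,880
Penalty days: min(50, 20) = 20
Waiting-time penalty: 20 × $1,110 = $22,200
Subtotal: $77,880 + $77,880 + $22,200 = $177,960
Attorney fees: 10% of $177,960 = $17,796
Total award: $177,960 + $17,796 = $195,756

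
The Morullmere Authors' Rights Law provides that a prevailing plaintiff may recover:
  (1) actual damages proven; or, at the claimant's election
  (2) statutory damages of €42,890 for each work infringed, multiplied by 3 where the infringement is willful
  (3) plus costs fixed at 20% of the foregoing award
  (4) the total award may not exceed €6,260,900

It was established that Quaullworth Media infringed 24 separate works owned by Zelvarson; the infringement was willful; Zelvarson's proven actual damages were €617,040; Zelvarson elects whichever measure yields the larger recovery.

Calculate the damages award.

€3,705,696

Statutory damages: 24 × €42,890 = €1,029,360
Trebled: 3 × €1,029,360 = €3,088,080
Greater of actual damages (€617,040) or enhanced statutory damages (€3,088,080): €3,088,080
Costs: 20% of €3,088,080 = €617,616
Award plus costs: €3,088,080 + €617,616 = €3,705,696
Cap at €6,260,900: €3,705,696 is within the cap, no reduction.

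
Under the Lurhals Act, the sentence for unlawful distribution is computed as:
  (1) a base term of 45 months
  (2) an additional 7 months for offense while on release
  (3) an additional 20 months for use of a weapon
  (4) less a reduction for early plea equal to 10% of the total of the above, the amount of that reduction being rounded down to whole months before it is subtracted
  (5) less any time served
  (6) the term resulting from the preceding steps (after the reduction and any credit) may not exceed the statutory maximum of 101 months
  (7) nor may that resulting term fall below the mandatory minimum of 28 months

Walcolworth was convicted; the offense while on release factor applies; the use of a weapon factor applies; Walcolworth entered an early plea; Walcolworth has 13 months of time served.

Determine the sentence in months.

Sentence: 52 months

Offense while on release enhancement: +7 months
Use of a weapon enhancement: +20 months
Adjusted term: 45 months + 7 months + 20 months = 72 months
Early plea reduction: 10% of 72 months = 7 months (rounded down)
After reduction: 72 − 7 = 65 months
Less time served: 65 months − 13 months = 52 months
Cap at 101 months: 52 months is within the cap, no reduction.
Minimum 28 months: 52 months meets the minimum, no increase.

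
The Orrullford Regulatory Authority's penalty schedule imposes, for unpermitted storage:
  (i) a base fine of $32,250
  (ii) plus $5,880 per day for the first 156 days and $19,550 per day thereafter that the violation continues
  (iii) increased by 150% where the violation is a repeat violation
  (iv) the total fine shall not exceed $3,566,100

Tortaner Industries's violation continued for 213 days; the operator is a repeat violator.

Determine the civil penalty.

First 156 days: 156 × $5,880 = $917,280
Remaining days: (213 − 156) × $19,550 = $1,114,350
Per-day component: $917,280 + $1,114,350 = $2,031,630
Base plus per-day: $32,250 + $2,031,630 = $2,063,880
Enhancement: 150% of $2,063,880 = $3,095,820
Enhanced fine: $2,063,880 + $3,095,820 = $5,159,700
Cap at $3,566,100: $5,159,700 exceeds the cap → $3,566,100

$3,566,100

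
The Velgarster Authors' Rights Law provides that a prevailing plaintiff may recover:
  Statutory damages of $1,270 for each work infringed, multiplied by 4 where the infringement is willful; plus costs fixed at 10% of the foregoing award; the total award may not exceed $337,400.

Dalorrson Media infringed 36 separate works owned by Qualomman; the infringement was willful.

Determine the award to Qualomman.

Statutory damages: 36 × $1,270 = $45,720
Multiplied by 4: 4 × $45,720 = $182,880
Costs: 10% of $182,880 = $18,288
Award plus costs: $182,880 + $18,288 = $201,168
Cap at $337,400: $201,168 is within the cap, no reduction.

$201,168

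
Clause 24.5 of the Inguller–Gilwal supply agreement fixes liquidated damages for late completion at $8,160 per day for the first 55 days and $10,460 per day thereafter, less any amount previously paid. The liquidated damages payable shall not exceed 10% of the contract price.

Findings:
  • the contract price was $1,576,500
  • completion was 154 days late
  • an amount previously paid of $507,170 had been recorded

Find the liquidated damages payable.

First 55 days: 55 × $8,160 = $448,800
Remaining days: (154 − 55) × $10,460 = $1,035,540
Accrued per-day damages: $448,800 + $1,035,540 = $1,484,340
Less amount previously paid: $1,484,340 − $507,170 = $977,170
Cap: 10% of $1,576,500 = $157,650
Cap at $157,650: $977,170 exceeds the cap → $157,650

$157,650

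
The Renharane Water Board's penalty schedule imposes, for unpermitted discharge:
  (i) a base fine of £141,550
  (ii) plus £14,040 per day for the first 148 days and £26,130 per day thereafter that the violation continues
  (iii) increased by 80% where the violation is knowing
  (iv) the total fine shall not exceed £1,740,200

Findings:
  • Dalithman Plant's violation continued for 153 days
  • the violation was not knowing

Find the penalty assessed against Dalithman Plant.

First 148 days: 148 × £14,040 = £2,077,920
Remaining days: (153 − 148) × £26,130 = £130,650
Per-day component: £2,077,920 + £130,650 = £2,208,570
Base plus per-day: £141,550 + £2,208,570 = £2,350,120
The violation was not knowing: no 80% increase.
Cap at £1,740,200: £2,350,120 exceeds the cap → £1,740,200

Civil penalty: £1,740,200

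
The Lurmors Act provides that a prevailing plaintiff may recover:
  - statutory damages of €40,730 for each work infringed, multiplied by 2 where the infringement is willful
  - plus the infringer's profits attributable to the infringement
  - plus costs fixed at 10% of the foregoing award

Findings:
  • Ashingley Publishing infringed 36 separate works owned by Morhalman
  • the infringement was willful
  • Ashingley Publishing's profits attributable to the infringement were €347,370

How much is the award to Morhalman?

Statutory damages: 36 × €40,730 = €1,466,280
Doubled: 2 × €1,466,280 = €2,932,560
Combined award: €2,932,560 + €347,370 = €3,279,930
Costs: 10% of €3,279,930 = €327,993
Award plus costs: €3,279,930 + €327,993 = €3,607,923

Award: €3,607,923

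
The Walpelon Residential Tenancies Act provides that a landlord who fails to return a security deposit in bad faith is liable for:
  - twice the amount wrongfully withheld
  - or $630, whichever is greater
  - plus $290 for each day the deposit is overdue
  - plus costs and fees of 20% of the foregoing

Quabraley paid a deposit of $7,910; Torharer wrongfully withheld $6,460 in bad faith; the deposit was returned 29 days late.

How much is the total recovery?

$25,596

Doubled: 2 × $6,460 = $12,920
Minimum $630: $12,920 meets the minimum, no increase.
Late-return penalty: 29 × $290 = $8,410
Damages plus late penalty: $12,920 + $8,410 = $21,330
Costs and fees: 20% of $21,330 = $4,266
Total recovery: $21,330 + $4,266 = $25,596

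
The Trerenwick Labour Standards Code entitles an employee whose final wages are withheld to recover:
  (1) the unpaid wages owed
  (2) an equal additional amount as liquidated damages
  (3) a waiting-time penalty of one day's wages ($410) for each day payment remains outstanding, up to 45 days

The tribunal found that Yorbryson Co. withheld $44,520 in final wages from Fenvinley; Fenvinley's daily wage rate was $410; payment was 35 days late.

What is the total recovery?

Liquidated damages (equal amount): $44,520
Penalty days: min(35, 45) = 35
Waiting-time penalty: 35 × $410 = $14,350
Total award: $44,520 + $44,520 + $14,350 = $103,390

Total award: $103,390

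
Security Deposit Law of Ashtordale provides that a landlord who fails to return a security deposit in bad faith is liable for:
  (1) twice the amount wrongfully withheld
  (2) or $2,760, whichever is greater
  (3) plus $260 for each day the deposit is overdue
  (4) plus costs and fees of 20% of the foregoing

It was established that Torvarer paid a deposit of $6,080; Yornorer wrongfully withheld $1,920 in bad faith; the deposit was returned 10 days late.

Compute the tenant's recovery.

Doubled: 2 × $1,920 = $3,840
Minimum $2,760: $3,840 meets the minimum, no increase.
Late-return penalty: 10 × $260 = $2,600
Damages plus late penalty: $3,840 + $2,600 = $6,440
Costs and fees: 20% of $6,440 = $1,288
Total recovery: $6,440 + $1,288 = $7,728

$7,728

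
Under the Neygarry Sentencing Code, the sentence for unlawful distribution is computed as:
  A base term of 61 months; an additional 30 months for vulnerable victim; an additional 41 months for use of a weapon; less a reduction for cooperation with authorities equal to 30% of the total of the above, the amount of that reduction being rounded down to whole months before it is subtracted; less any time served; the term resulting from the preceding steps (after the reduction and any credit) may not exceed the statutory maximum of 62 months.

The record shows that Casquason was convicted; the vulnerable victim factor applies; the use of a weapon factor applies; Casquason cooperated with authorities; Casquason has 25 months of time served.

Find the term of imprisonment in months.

62 months

Vulnerable victim enhancement: +30 months
Use of a weapon enhancement: +41 months
Adjusted term: 61 months + 30 months + 41 months = 132 months
Cooperation with authorities reduction: 30% of 132 months = 39 months (rounded down)
After reduction: 132 − 39 = 93 months
Less time served: 93 months − 25 months = 68 months
Cap at 62 months: 68 months exceeds the cap → 62 months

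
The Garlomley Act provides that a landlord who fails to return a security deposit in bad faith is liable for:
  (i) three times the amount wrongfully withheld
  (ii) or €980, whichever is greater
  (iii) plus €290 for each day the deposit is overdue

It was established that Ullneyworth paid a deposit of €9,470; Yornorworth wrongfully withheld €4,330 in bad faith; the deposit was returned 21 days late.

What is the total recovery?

€19,080

Trebled: 3 × €4,330 = €12,990
Minimum €980: €12,990 meets the minimum, no increase.
Late-return penalty: 21 × €290 = €6,090
Damages plus late penalty: €12,990 + €6,090 = €19,080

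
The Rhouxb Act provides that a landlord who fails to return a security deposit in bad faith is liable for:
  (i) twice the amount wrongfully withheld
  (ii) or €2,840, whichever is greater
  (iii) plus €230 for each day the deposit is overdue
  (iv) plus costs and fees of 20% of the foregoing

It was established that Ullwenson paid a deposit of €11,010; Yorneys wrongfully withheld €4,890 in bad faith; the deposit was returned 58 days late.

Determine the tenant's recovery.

Doubled: 2 × €4,890 = €9,780
Minimum €2,840: €9,780 meets the minimum, no increase.
Late-return penalty: 58 × €230 = €13,340
Damages plus late penalty: €9,780 + €13,340 = €23,120
Costs and fees: 20% of €23,120 = €4,624
Total recovery: €23,120 + €4,624 = €27,744

€27,744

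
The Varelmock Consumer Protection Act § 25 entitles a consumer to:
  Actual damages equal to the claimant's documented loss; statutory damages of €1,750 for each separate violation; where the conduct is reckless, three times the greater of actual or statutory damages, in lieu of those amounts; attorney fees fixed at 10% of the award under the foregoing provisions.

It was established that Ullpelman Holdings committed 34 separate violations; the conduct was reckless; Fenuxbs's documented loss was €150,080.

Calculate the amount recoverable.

€495,264

Statutory damages: 34 × €1,750 = €59,500
Greater of actual damages (€150,080) or statutory damages (€59,500): €150,080
Trebled: 3 × €150,080 = €450,240
Attorney fees: 10% of €450,240 = €45,024
Total recovery: €450,240 + €45,024 = €495,264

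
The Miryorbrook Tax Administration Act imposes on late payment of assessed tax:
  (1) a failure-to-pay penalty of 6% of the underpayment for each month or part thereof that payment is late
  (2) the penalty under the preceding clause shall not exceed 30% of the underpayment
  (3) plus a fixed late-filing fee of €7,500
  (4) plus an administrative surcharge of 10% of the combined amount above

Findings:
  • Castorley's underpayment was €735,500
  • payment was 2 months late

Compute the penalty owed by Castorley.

€105,336

Accrued rate: 6% × 2 = 12%, capped at 30% → 12%
Failure-to-pay penalty: 12% of €735,500 = €88,260
Penalty before surcharge: €88,260 + €7,500 = €95,760
Administrative surcharge: 10% of €95,760 = €9,576
Total penalty: €95,760 + €9,576 = €105,336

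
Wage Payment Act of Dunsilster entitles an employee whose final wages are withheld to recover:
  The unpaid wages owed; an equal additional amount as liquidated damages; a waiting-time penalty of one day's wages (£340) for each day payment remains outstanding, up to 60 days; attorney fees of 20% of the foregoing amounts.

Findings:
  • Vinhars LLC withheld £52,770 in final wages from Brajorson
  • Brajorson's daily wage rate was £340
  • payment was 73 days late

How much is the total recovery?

Total award: £151,128

Liquidated damages (equal amount): £52,770
Penalty days: min(73, 60) = 60
Waiting-time penalty: 60 × £340 = £20,400
Subtotal: £52,770 + £52,770 + £20,400 = £125,940
Attorney fees: 20% of £125,940 = £25,188
Total award: £125,940 + £25,188 = £151,128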